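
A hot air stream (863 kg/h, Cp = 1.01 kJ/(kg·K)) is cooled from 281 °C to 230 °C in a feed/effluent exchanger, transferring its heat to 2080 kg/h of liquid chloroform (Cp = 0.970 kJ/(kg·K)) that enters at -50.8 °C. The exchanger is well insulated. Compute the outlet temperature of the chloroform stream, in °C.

Heat released by hot stream: Q = 863 × 1.01 × (281 − 230) = 44453 kJ/h
Energy balance on cold side (adiabatic exchanger): Q = ṁ_c·Cp_c·(T_c,out − T_c,in)
T_c,out = -50.8 + 44453/(2080 × 0.970) = -28.767 °C

T_c,out = -28.8 °C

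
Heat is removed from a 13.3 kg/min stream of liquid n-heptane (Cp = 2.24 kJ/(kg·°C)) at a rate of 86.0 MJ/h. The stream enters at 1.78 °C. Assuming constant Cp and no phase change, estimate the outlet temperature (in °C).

Q = 86.0 MJ/h = 1433.3 kJ/min
ΔT = Q/(ṁ·Cp) = 1433.3/(13.3×2.24) = 48.111 K
T_out = 1.78 − 48.111 = -46.331 °C

T_out = -46.3 °C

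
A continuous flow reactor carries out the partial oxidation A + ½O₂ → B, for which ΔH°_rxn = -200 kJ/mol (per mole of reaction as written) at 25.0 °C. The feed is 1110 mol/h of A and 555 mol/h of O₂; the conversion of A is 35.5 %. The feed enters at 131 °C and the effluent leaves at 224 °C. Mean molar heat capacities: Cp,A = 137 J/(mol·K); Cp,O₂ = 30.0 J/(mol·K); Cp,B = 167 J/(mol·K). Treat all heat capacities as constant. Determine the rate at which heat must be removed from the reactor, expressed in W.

Q_out = 17200 W

Extent of reaction ξ = 0.355 × 1110 = 394.05 mol/h
Reaction term: ξ·ΔH°_rxn = 394.05 × -200 = -78810 kJ/h
Sensible, feed 131→25 °C: -17884 kJ/h
Outlet flows (mol/h): A 715.95, O₂ 357.98, B 394.05
Sensible, products 25→224 °C: 34752 kJ/h
Q = ΔH = -61943 kJ/h = -17.206 kW
Heat removed = 17206 W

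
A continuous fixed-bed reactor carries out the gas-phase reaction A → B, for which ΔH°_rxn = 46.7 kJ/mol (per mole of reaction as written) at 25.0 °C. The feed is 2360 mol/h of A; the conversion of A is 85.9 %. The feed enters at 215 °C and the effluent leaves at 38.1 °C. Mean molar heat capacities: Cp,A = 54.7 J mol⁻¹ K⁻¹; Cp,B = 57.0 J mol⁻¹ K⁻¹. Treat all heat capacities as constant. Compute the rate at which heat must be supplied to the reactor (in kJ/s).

Extent of reaction ξ = 0.859 × 2360 = 2027.2 mol/h
Reaction term: ξ·ΔH°_rxn = 2027.2 × 46.7 = 94672 kJ/h
Sensible, feed 215→25 °C: -24527 kJ/h
Outlet flows (mol/h): A 332.76, B 2027.2
Sensible, products 25→38.1 °C: 1752.2 kJ/h
Q = ΔH = 71897 kJ/h = 19.971 kW
Heat supplied = 19.971 kJ/s

Q_in = 20.0 kJ/s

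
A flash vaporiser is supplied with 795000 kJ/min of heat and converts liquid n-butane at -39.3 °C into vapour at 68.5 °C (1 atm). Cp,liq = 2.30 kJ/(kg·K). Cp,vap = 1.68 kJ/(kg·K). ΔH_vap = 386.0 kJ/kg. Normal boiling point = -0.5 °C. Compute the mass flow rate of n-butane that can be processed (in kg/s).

Δh = 2.30×(-0.5−-39.3) + 386.0 + 1.68×(68.5−-0.5) = 591.16 kJ/kg
Q = 795000 kJ/min = 13250 kJ/s = 13250 kJ/s
ṁ = Q/Δh = 13250 / 591.16 = 22.414 kg/s

ṁ = 22.4 kg/s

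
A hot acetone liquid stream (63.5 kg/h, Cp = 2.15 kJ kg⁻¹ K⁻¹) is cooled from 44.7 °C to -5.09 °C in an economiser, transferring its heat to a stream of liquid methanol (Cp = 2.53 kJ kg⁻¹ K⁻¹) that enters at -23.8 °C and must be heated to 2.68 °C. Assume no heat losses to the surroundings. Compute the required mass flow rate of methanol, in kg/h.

ṁ_c = 101 kg/h

Heat released by hot stream: Q = 63.5 × 2.15 × (44.7 − -5.09) = 6797.6 kJ/h
Energy balance on cold side (adiabatic exchanger): Q = ṁ_c·Cp_c·(T_c,out − T_c,in)
ṁ_c = 6797.6 / [2.53 × (2.68 − -23.8)] = 101.46 kg/h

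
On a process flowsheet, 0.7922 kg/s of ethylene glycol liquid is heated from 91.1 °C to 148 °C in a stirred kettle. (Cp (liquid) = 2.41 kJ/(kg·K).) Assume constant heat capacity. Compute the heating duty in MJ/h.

Q = ṁ·Cp·ΔT = 0.7922 × 2.41 × (148 − 91.1) = 108.63 kJ/s
Heating duty = 391.08 MJ/h

Q = 391 MJ/h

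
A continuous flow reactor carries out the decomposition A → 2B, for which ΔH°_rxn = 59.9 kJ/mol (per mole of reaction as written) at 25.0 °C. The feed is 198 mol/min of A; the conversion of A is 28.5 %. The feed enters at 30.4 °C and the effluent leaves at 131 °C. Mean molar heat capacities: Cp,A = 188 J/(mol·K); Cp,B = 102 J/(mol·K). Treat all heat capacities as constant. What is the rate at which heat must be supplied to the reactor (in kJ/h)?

Q_in = 433000 kJ/h

Extent of reaction ξ = 0.285 × 198 = 56.43 mol/min
Reaction term: ξ·ΔH°_rxn = 56.43 × 59.9 = 3380.2 kJ/min
Sensible, feed 30.4→25 °C: -201.01 kJ/min
Outlet flows (mol/min): A 141.57, B 112.86
Sensible, products 25→131 °C: 4041.4 kJ/min
Q = ΔH = 7220.6 kJ/min = 120.34 kW
Heat supplied = 433240 kJ/h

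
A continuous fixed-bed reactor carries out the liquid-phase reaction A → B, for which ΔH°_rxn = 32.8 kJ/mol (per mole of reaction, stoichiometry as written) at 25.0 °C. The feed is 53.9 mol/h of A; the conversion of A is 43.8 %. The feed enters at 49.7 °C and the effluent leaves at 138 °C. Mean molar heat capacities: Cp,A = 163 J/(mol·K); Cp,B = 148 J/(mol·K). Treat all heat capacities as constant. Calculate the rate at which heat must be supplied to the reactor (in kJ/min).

Extent of reaction ξ = 0.438 × 53.9 = 23.608 mol/h
Reaction term: ξ·ΔH°_rxn = 23.608 × 32.8 = 774.35 kJ/h
Sensible, feed 49.7→25 °C: -217.01 kJ/h
Outlet flows (mol/h): A 30.292, B 23.608
Sensible, products 25→138 °C: 952.77 kJ/h
Q = ΔH = 1510.1 kJ/h = 0.41948 kW
Heat supplied = 25.169 kJ/min

Q_in = 25.2 kJ/min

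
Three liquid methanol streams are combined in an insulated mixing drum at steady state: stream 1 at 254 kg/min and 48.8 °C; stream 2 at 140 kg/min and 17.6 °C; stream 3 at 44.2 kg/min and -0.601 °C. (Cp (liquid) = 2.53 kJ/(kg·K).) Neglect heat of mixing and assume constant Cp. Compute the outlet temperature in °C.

No heat crosses the boundary, so H_out = H_in.
Σ ṁᵢCp,ᵢTᵢ = 254×2.53×48.8 + 140×2.53×17.6 + 44.2×2.53×-0.601 = 37527
Σ ṁᵢCp,ᵢ = 254×2.53 + 140×2.53 + 44.2×2.53 = 1108.6
T_out = 37527 / 1108.6 = 33.849 °C

T_out = 33.8 °C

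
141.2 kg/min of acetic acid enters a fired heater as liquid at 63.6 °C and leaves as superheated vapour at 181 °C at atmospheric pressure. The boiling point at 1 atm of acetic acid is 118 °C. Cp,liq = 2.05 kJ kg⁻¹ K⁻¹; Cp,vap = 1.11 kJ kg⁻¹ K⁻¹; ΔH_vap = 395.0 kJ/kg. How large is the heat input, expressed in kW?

Q = 1360 kW

liquid 63.6→118 °C: 111.52 kJ/kg
vaporisation at 118 °C: 395 kJ/kg
vapour 118→181 °C: 69.93 kJ/kg
Δh = 111.52 + 395 + 69.93 = 576.45 kJ/kg
Q = ṁ·Δh = 141.2 kg/min × 576.45 kJ/kg = 81395 kJ/min
|Q| = 1356.6 kW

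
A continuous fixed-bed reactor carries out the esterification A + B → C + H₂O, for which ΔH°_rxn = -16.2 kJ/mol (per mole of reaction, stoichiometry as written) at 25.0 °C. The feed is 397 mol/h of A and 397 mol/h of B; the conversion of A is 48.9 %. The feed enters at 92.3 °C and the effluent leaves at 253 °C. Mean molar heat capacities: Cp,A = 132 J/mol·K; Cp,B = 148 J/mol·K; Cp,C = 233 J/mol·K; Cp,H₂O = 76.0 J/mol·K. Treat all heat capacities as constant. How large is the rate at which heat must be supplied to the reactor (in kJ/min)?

Extent of reaction ξ = 0.489 × 397 = 194.13 mol/h
Reaction term: ξ·ΔH°_rxn = 194.13 × -16.2 = -3145 kJ/h
Sensible, feed 92.3→25 °C: -7481.1 kJ/h
Outlet flows (mol/h): A 202.87, B 202.87, C 194.13, H₂O 194.13
Sensible, products 25→253 °C: 26628 kJ/h
Q = ΔH = 16002 kJ/h = 4.445 kW
Heat supplied = 266.7 kJ/min

Q_in = 267 kJ/min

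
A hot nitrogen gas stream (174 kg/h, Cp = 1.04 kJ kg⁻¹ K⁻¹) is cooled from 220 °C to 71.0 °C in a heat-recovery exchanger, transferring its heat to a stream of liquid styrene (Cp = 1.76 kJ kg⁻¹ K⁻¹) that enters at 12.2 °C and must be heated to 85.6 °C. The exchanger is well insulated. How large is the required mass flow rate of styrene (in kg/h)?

ṁ_c = 209 kg/h

Heat released by hot stream: Q = 174 × 1.04 × (220 − 71.0) = 26963 kJ/h
Energy balance on cold side (adiabatic exchanger): Q = ṁ_c·Cp_c·(T_c,out − T_c,in)
ṁ_c = 26963 / [1.76 × (85.6 − 12.2)] = 208.72 kg/h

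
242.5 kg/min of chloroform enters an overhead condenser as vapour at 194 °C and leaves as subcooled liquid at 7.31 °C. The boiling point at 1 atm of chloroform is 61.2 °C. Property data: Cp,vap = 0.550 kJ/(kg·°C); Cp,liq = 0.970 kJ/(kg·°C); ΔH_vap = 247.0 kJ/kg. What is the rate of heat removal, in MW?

vapour 194→61.2 °C: -73.04 kJ/kg
condensation at 61.2 °C: -247 kJ/kg
liquid 61.2→7.31 °C: -52.273 kJ/kg
Δh = -73.04 + -247 + -52.273 = -372.31 kJ/kg
Q = ṁ·Δh = 242.5 kg/min × -372.31 kJ/kg = -90286 kJ/min
|Q| = 1504.8 kW = 1.5048 MW

Q_c = 1.50 MW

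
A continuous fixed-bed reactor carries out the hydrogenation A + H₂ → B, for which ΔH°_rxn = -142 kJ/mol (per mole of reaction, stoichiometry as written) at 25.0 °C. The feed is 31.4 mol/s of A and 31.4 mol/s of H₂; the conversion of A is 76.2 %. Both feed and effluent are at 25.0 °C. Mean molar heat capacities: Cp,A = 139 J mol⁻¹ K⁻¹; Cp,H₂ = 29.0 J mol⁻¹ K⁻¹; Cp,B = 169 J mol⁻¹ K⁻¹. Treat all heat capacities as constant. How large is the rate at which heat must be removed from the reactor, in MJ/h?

Extent of reaction ξ = 0.762 × 31.4 = 23.927 mol/s
Reaction term: ξ·ΔH°_rxn = 23.927 × -142 = -3397.6 kJ/s
Q = ΔH = -3397.6 kJ/s = -3397.6 kW
Heat removed = 12231 MJ/h

Q_out = 12200 MJ/h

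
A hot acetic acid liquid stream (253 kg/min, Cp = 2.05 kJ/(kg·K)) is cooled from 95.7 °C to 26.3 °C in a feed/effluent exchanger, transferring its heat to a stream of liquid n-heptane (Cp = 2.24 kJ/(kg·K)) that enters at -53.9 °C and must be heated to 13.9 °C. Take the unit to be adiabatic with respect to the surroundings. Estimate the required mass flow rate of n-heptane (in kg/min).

Heat released by hot stream: Q = 253 × 2.05 × (95.7 − 26.3) = 35994 kJ/min
Energy balance on cold side (adiabatic exchanger): Q = ṁ_c·Cp_c·(T_c,out − T_c,in)
ṁ_c = 35994 / [2.24 × (13.9 − -53.9)] = 237 kg/min

ṁ_c = 237 kg/min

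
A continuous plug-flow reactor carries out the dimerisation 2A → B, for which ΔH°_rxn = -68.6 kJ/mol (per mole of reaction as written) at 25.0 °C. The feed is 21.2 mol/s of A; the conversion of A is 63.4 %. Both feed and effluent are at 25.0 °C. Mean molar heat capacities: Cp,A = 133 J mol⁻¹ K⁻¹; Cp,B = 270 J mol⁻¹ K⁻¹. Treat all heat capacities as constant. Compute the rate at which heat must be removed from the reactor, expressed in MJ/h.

Q_out = 1660 MJ/h

Extent of reaction ξ = 0.634 × 21.2 / 2 = 6.7204 mol/s
Reaction term: ξ·ΔH°_rxn = 6.7204 × -68.6 = -461.02 kJ/s
Q = ΔH = -461.02 kJ/s = -461.02 kW
Heat removed = 1659.7 MJ/h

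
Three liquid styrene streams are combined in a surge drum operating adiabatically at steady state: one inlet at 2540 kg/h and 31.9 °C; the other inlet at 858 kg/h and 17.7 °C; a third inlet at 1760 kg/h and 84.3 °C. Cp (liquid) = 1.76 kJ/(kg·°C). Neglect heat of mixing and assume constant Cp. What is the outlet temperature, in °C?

T_out = 47.4 °C

No heat crosses the boundary, so H_out = H_in.
T_out = Σ ṁᵢCp,ᵢTᵢ / Σ ṁᵢCp,ᵢ
      = 430460 / 9078.1 = 47.418 °C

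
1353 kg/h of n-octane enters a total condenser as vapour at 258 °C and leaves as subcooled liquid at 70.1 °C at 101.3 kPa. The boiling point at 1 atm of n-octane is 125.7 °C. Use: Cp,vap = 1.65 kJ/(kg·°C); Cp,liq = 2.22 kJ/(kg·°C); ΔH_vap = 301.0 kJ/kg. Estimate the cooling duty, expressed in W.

vapour 258→125.7 °C: -218.3 kJ/kg
condensation at 125.7 °C: -301 kJ/kg
liquid 125.7→70.1 °C: -123.43 kJ/kg
Δh = -218.3 + -301 + -123.43 = -642.73 kJ/kg
Q = ṁ·Δh = 1353 kg/h × -642.73 kJ/kg = -869610 kJ/h
|Q| = 241.56 kW = 241560 W

Q_c = 242000 W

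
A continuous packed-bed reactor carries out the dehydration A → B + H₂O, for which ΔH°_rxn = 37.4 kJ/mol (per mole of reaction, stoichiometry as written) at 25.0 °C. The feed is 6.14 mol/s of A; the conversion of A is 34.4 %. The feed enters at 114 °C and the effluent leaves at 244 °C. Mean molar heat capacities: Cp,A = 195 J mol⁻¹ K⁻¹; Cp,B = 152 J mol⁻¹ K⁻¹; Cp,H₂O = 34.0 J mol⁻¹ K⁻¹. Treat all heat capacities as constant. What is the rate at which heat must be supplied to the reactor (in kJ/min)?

Extent of reaction ξ = 0.344 × 6.14 = 2.1122 mol/s
Reaction term: ξ·ΔH°_rxn = 2.1122 × 37.4 = 78.995 kJ/s
Sensible, feed 114→25 °C: -106.56 kJ/s
Outlet flows (mol/s): A 4.0278, B 2.1122, H₂O 2.1122
Sensible, products 25→244 °C: 258.05 kJ/s
Q = ΔH = 230.48 kJ/s = 230.48 kW
Heat supplied = 13829 kJ/min

Q_in = 13800 kJ/min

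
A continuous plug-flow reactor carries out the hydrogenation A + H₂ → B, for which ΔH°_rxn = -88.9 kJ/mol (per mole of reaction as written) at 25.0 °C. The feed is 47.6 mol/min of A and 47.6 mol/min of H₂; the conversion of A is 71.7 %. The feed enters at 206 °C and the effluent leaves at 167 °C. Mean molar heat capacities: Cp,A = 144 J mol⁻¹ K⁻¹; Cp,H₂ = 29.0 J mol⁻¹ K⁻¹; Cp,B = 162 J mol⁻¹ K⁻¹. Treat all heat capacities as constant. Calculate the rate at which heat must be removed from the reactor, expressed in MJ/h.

Extent of reaction ξ = 0.717 × 47.6 = 34.129 mol/min
Reaction term: ξ·ΔH°_rxn = 34.129 × -88.9 = -3034.1 kJ/min
Sensible, feed 206→25 °C: -1490.5 kJ/min
Outlet flows (mol/min): A 13.471, H₂ 13.471, B 34.129
Sensible, products 25→167 °C: 1116 kJ/min
Q = ΔH = -3408.6 kJ/min = -56.809 kW
Heat removed = 204.51 MJ/h

Q_out = 205 MJ/h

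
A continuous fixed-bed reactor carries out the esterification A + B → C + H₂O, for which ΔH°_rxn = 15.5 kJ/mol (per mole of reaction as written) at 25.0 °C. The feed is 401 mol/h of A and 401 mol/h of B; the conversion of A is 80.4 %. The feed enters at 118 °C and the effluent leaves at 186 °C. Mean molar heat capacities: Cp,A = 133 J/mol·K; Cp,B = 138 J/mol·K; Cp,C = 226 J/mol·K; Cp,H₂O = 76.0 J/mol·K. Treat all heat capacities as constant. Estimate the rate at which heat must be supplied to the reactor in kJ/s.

Extent of reaction ξ = 0.804 × 401 = 322.4 mol/h
Reaction term: ξ·ΔH°_rxn = 322.4 × 15.5 = 4997.3 kJ/h
Sensible, feed 118→25 °C: -10106 kJ/h
Outlet flows (mol/h): A 78.596, B 78.596, C 322.4, H₂O 322.4
Sensible, products 25→186 °C: 19105 kJ/h
Q = ΔH = 13996 kJ/h = 3.8878 kW
Heat supplied = 3.8878 kJ/s

Q_in = 3.89 kJ/s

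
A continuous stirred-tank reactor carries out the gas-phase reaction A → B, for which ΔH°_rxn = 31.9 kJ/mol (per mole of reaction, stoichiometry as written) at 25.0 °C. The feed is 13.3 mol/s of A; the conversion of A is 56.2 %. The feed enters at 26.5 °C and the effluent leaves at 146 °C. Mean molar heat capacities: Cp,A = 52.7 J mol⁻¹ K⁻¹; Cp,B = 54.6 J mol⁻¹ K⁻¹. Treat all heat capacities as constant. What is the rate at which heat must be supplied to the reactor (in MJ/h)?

Extent of reaction ξ = 0.562 × 13.3 = 7.4746 mol/s
Reaction term: ξ·ΔH°_rxn = 7.4746 × 31.9 = 238.44 kJ/s
Sensible, feed 26.5→25 °C: -1.0514 kJ/s
Outlet flows (mol/s): A 5.8254, B 7.4746
Sensible, products 25→146 °C: 86.529 kJ/s
Q = ΔH = 323.92 kJ/s = 323.92 kW
Heat supplied = 1166.1 MJ/h

Q_in = 1170 MJ/h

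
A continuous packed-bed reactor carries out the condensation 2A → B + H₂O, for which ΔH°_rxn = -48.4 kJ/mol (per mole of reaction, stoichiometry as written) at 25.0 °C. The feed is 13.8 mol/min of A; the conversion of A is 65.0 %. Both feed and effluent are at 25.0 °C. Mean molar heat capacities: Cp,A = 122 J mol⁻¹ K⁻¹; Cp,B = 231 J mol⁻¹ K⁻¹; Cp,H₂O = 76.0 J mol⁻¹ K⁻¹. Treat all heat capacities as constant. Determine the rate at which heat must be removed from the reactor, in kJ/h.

Q_out = 13000 kJ/h

Extent of reaction ξ = 0.650 × 13.8 / 2 = 4.485 mol/min
Reaction term: ξ·ΔH°_rxn = 4.485 × -48.4 = -217.07 kJ/min
Q = ΔH = -217.07 kJ/min = -3.6179 kW
Heat removed = 13024 kJ/h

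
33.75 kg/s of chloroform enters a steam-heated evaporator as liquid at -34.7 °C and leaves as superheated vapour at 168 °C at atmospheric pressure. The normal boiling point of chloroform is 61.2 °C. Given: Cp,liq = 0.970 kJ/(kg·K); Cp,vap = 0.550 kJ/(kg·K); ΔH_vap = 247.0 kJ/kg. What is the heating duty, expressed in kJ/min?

liquid -34.7→61.2 °C: 93.023 kJ/kg
vaporisation at 61.2 °C: 247 kJ/kg
vapour 61.2→168 °C: 58.74 kJ/kg
Δh = 93.023 + 247 + 58.74 = 398.76 kJ/kg
Q = ṁ·Δh = 33.75 kg/s × 398.76 kJ/kg = 13458 kJ/s
|Q| = 13458 kW = 807500 kJ/min

Q = 807000 kJ/min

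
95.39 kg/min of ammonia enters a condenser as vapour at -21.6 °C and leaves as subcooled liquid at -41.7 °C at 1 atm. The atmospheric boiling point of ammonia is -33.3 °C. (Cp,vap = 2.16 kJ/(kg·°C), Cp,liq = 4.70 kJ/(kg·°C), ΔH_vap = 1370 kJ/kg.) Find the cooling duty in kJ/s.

Q_c = 2280 kJ/s

vapour -21.6→-33.3 °C: -25.272 kJ/kg
condensation at -33.3 °C: -1370 kJ/kg
liquid -33.3→-41.7 °C: -39.48 kJ/kg
Δh = -25.272 + -1370 + -39.48 = -1434.8 kJ/kg
Q = ṁ·Δh = 95.39 kg/min × -1434.8 kJ/kg = -136860 kJ/min
|Q| = 2281 kW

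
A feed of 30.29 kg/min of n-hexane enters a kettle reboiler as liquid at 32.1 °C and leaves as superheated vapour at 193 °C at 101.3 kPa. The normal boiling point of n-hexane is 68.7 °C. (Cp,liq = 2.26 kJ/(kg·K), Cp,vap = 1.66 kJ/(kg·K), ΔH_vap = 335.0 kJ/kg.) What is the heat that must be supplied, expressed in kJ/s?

liquid 32.1→68.7 °C: 82.716 kJ/kg
vaporisation at 68.7 °C: 335 kJ/kg
vapour 68.7→193 °C: 206.34 kJ/kg
Δh = 82.716 + 335 + 206.34 = 624.05 kJ/kg
Q = ṁ·Δh = 30.29 kg/min × 624.05 kJ/kg = 18903 kJ/min
|Q| = 315.04 kW

Q = 315 kJ/s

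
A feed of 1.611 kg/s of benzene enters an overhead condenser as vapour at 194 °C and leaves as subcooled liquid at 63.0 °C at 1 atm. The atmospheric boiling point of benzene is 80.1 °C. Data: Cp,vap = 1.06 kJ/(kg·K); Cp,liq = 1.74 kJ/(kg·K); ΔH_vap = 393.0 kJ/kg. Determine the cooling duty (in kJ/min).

vapour 194→80.1 °C: -120.73 kJ/kg
condensation at 80.1 °C: -393 kJ/kg
liquid 80.1→63.0 °C: -29.754 kJ/kg
Δh = -120.73 + -393 + -29.754 = -543.49 kJ/kg
Q = ṁ·Δh = 1.611 kg/s × -543.49 kJ/kg = -875.56 kJ/s
|Q| = 875.56 kW = 52534 kJ/min

Q_c = 52500 kJ/min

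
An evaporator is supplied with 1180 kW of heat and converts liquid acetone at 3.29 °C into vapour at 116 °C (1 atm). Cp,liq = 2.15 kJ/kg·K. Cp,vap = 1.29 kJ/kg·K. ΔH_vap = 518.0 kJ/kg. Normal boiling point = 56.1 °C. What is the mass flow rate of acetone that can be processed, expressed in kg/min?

Δh = 2.15×(56.1−3.29) + 518.0 + 1.29×(116−56.1) = 708.81 kJ/kg
Q = 1180 kW = 1180 kJ/s = 70800 kJ/min
ṁ = Q/Δh = 70800 / 708.81 = 99.885 kg/min

ṁ = 99.9 kg/min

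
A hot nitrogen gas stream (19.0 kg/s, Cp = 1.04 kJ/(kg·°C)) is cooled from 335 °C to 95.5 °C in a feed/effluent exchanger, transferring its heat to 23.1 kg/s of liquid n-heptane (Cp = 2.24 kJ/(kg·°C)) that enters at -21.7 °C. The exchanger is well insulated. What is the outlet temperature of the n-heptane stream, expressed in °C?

T_c,out = 69.8 °C

Heat released by hot stream: Q = 19.0 × 1.04 × (335 − 95.5) = 4732.5 kJ/s
Energy balance on cold side (adiabatic exchanger): Q = ṁ_c·Cp_c·(T_c,out − T_c,in)
T_c,out = -21.7 + 4732.5/(23.1 × 2.24) = 69.76 °C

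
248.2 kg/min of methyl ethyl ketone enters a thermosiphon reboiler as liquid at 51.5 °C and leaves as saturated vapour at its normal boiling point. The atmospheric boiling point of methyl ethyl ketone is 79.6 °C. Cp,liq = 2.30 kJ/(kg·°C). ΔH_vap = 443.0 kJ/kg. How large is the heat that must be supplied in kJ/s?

Q = 2100 kJ/s

liquid 51.5→79.6 °C: 64.63 kJ/kg
vaporisation at 79.6 °C: 443 kJ/kg
Δh = 64.63 + 443 = 507.63 kJ/kg
Q = ṁ·Δh = 248.2 kg/min × 507.63 kJ/kg = 125990 kJ/min
|Q| = 2099.9 kW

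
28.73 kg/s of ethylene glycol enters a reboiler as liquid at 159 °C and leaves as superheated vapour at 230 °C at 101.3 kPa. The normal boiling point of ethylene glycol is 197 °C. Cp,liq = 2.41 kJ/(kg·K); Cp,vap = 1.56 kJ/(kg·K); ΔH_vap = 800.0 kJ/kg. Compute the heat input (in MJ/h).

liquid 159→197 °C: 91.58 kJ/kg
vaporisation at 197 °C: 800 kJ/kg
vapour 197→230 °C: 51.48 kJ/kg
Δh = 91.58 + 800 + 51.48 = 943.06 kJ/kg
Q = ṁ·Δh = 28.73 kg/s × 943.06 kJ/kg = 27094 kJ/s
|Q| = 27094 kW = 97539 MJ/h

Q = 97500 MJ/h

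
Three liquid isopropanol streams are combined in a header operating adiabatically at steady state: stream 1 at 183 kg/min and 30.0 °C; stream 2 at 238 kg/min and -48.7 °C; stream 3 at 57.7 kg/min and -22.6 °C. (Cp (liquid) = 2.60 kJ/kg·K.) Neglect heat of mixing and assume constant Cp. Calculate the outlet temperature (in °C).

Adiabatic, steady state ⇒ Σ ṁᵢCp,ᵢ(T_out − Tᵢ) = 0
Σ ṁᵢCp,ᵢTᵢ = 183×2.60×30.0 + 238×2.60×-48.7 + 57.7×2.60×-22.6 = -19252
Σ ṁᵢCp,ᵢ = 183×2.60 + 238×2.60 + 57.7×2.60 = 1244.6
T_out = -19252 / 1244.6 = -15.468 °C

T_out = -15.5 °C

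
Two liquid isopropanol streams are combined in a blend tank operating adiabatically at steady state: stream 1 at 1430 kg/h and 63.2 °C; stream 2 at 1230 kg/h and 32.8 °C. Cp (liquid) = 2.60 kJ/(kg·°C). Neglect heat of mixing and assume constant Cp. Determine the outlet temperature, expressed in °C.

T_out = 49.1 °C

Energy balance with Q = 0: Σ ṁᵢCp,ᵢ(T_out − Tᵢ) = 0
Σ ṁᵢCp,ᵢTᵢ = 1430×2.60×63.2 + 1230×2.60×32.8 = 339870
Σ ṁᵢCp,ᵢ = 1430×2.60 + 1230×2.60 = 6916
T_out = 339870 / 6916 = 49.143 °C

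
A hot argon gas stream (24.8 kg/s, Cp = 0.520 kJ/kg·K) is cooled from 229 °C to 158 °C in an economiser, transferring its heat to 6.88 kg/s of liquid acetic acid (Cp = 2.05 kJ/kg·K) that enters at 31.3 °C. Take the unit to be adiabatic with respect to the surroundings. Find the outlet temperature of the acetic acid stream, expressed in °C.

T_c,out = 96.2 °C

Heat released by hot stream: Q = 24.8 × 0.520 × (229 − 158) = 915.62 kJ/s
Energy balance on cold side (adiabatic exchanger): Q = ṁ_c·Cp_c·(T_c,out − T_c,in)
T_c,out = 31.3 + 915.62/(6.88 × 2.05) = 96.219 °C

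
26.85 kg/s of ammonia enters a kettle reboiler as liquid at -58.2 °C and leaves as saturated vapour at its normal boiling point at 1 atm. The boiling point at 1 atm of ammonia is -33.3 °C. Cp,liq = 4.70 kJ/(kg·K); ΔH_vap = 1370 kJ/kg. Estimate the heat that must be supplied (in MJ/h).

Q = 144000 MJ/h

liquid -58.2→-33.3 °C: 117.03 kJ/kg
vaporisation at -33.3 °C: 1370 kJ/kg
Δh = 117.03 + 1370 = 1487 kJ/kg
Q = ṁ·Δh = 26.85 kg/s × 1487 kJ/kg = 39927 kJ/s
|Q| = 39927 kW = 143740 MJ/h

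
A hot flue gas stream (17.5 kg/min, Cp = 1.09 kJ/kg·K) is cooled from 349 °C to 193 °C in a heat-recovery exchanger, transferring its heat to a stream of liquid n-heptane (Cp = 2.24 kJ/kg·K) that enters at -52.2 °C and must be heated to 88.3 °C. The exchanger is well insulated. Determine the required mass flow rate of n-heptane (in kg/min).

ṁ_c = 9.46 kg/min

Heat released by hot stream: Q = 17.5 × 1.09 × (349 − 193) = 2975.7 kJ/min
Energy balance on cold side (adiabatic exchanger): Q = ṁ_c·Cp_c·(T_c,out − T_c,in)
ṁ_c = 2975.7 / [2.24 × (88.3 − -52.2)] = 9.4551 kg/min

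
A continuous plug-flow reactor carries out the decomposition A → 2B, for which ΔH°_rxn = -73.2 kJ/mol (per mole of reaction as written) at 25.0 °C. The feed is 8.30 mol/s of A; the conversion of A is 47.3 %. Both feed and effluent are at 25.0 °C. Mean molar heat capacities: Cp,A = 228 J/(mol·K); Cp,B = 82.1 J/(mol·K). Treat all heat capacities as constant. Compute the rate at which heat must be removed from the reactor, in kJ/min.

Q_out = 17200 kJ/min

Extent of reaction ξ = 0.473 × 8.30 = 3.9259 mol/s
Reaction term: ξ·ΔH°_rxn = 3.9259 × -73.2 = -287.38 kJ/s
Q = ΔH = -287.38 kJ/s = -287.38 kW
Heat removed = 17243 kJ/min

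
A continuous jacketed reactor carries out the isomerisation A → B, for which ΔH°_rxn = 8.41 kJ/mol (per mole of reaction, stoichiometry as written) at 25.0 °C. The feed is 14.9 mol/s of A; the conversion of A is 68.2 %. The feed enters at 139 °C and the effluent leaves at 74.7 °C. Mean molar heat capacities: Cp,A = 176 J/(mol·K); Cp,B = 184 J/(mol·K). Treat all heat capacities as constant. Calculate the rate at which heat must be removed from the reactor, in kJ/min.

Extent of reaction ξ = 0.682 × 14.9 = 10.162 mol/s
Reaction term: ξ·ΔH°_rxn = 10.162 × 8.41 = 85.461 kJ/s
Sensible, feed 139→25 °C: -298.95 kJ/s
Outlet flows (mol/s): A 4.7382, B 10.162
Sensible, products 25→74.7 °C: 134.37 kJ/s
Q = ΔH = -79.119 kJ/s = -79.119 kW
Heat removed = 4747.2 kJ/min

Q_out = 4750 kJ/min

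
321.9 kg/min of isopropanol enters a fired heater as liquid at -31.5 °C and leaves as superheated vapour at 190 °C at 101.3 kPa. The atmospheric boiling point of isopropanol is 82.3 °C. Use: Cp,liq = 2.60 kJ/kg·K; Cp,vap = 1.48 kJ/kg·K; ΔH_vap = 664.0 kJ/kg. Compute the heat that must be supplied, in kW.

liquid -31.5→82.3 °C: 295.88 kJ/kg
vaporisation at 82.3 °C: 664 kJ/kg
vapour 82.3→190 °C: 159.4 kJ/kg
Δh = 295.88 + 664 + 159.4 = 1119.3 kJ/kg
Q = ṁ·Δh = 321.9 kg/min × 1119.3 kJ/kg = 360290 kJ/min
|Q| = 6004.9 kW

Q = 6000 kW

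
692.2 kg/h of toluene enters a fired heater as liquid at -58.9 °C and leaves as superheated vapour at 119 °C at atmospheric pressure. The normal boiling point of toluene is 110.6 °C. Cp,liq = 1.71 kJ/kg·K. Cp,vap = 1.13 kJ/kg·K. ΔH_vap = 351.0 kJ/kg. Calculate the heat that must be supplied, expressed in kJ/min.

Q = 7500 kJ/min

liquid -58.9→110.6 °C: 289.84 kJ/kg
vaporisation at 110.6 °C: 351 kJ/kg
vapour 110.6→119 °C: 9.492 kJ/kg
Δh = 289.84 + 351 + 9.492 = 650.34 kJ/kg
Q = ṁ·Δh = 692.2 kg/h × 650.34 kJ/kg = 450160 kJ/h
|Q| = 125.05 kW = 7502.7 kJ/min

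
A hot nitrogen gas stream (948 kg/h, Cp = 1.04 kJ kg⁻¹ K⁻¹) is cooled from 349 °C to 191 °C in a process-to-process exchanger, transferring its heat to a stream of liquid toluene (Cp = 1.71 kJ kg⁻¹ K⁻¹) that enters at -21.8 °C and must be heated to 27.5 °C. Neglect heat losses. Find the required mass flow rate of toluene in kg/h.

ṁ_c = 1850 kg/h

Heat released by hot stream: Q = 948 × 1.04 × (349 − 191) = 155780 kJ/h
Energy balance on cold side (adiabatic exchanger): Q = ṁ_c·Cp_c·(T_c,out − T_c,in)
ṁ_c = 155780 / [1.71 × (27.5 − -21.8)] = 1847.8 kg/h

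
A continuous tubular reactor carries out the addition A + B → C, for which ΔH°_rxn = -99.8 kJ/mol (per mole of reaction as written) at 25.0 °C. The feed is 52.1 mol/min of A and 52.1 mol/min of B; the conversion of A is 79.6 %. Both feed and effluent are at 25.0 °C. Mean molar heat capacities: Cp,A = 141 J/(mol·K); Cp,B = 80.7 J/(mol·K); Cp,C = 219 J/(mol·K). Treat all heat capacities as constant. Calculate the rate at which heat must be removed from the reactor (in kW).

Extent of reaction ξ = 0.796 × 52.1 = 41.472 mol/min
Reaction term: ξ·ΔH°_rxn = 41.472 × -99.8 = -4138.9 kJ/min
Q = ΔH = -4138.9 kJ/min = -68.981 kW
Heat removed = 68.981 kW

Q_out = 69.0 kW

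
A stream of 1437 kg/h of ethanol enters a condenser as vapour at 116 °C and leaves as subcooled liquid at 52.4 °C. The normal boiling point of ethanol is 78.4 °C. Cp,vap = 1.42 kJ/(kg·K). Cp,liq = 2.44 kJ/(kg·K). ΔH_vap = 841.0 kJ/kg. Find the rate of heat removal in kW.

Q_c = 382 kW

vapour 116→78.4 °C: -53.392 kJ/kg
condensation at 78.4 °C: -841 kJ/kg
liquid 78.4→52.4 °C: -63.44 kJ/kg
Δh = -53.392 + -841 + -63.44 = -957.83 kJ/kg
Q = ṁ·Δh = 1437 kg/h × -957.83 kJ/kg = -1.3764e+06 kJ/h
|Q| = 382.33 kW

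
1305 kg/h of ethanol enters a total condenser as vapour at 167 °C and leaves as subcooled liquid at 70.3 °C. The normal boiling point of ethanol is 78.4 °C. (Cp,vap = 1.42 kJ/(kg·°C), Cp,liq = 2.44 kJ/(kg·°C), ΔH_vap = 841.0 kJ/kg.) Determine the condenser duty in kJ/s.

vapour 167→78.4 °C: -125.81 kJ/kg
condensation at 78.4 °C: -841 kJ/kg
liquid 78.4→70.3 °C: -19.764 kJ/kg
Δh = -125.81 + -841 + -19.764 = -986.58 kJ/kg
Q = ṁ·Δh = 1305 kg/h × -986.58 kJ/kg = -1.2875e+06 kJ/h
|Q| = 357.63 kW

Q_c = 358 kJ/s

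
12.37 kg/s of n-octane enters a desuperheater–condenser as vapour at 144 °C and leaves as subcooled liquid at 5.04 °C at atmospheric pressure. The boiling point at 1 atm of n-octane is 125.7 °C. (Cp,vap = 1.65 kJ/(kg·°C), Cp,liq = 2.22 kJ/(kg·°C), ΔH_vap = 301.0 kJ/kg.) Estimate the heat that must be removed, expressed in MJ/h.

Q_c = 26700 MJ/h

vapour 144→125.7 °C: -30.195 kJ/kg
condensation at 125.7 °C: -301 kJ/kg
liquid 125.7→5.04 °C: -267.87 kJ/kg
Δh = -30.195 + -301 + -267.87 = -599.06 kJ/kg
Q = ṁ·Δh = 12.37 kg/s × -599.06 kJ/kg = -7410.4 kJ/s
|Q| = 7410.4 kW = 26677 MJ/h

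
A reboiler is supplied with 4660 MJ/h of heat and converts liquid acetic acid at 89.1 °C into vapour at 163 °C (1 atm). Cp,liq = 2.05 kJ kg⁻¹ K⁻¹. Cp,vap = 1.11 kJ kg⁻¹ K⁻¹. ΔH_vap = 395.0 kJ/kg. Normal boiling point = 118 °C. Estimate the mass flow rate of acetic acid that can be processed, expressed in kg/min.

ṁ = 154 kg/min

Δh = 2.05×(118−89.1) + 395.0 + 1.11×(163−118) = 504.19 kJ/kg
Q = 4660 MJ/h = 1294.4 kJ/s = 77667 kJ/min
ṁ = Q/Δh = 77667 / 504.19 = 154.04 kg/min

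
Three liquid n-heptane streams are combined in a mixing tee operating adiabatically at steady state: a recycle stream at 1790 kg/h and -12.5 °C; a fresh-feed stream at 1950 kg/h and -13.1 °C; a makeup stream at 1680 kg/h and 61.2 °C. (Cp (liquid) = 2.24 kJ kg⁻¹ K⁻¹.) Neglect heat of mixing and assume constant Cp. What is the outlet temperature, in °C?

No heat crosses the boundary, so H_out = H_in.
T_out = Σ ṁᵢCp,ᵢTᵢ / Σ ṁᵢCp,ᵢ
      = 122970 / 12141 = 10.128 °C

T_out = 10.1 °C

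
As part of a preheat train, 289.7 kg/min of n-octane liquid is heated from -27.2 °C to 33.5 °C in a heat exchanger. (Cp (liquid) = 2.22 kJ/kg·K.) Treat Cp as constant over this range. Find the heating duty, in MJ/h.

Q = 2340 MJ/h

Q = ṁ·Cp·ΔT = 289.7 × 2.22 × (33.5 − -27.2) = 39038 kJ/min
Converting: 39038 / 60 s = 650.64 kW
Heating duty = 2342.3 MJ/h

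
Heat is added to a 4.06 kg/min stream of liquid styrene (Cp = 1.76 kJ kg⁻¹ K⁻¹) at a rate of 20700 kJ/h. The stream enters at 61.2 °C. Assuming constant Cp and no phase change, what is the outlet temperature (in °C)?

Q = 20700 kJ/h = 345 kJ/min
ΔT = Q/(ṁ·Cp) = 345/(4.06×1.76) = 48.281 K
T_out = 61.2 + 48.281 = 109.48 °C

T_out = 109 °C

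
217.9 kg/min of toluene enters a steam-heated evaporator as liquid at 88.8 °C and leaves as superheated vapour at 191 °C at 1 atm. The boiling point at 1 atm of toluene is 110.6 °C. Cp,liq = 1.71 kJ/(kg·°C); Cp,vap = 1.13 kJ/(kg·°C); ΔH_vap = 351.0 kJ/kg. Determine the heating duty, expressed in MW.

liquid 88.8→110.6 °C: 37.278 kJ/kg
vaporisation at 110.6 °C: 351 kJ/kg
vapour 110.6→191 °C: 90.852 kJ/kg
Δh = 37.278 + 351 + 90.852 = 479.13 kJ/kg
Q = ṁ·Δh = 217.9 kg/min × 479.13 kJ/kg = 104400 kJ/min
|Q| = 1740 kW = 1.74 MW

Q = 1.74 MW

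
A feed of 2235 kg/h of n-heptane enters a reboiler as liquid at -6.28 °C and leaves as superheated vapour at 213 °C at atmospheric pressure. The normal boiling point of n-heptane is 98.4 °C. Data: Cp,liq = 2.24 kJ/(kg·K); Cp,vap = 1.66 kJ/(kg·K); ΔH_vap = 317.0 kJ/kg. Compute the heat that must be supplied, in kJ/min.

Q = 27600 kJ/min

liquid -6.28→98.4 °C: 234.48 kJ/kg
vaporisation at 98.4 °C: 317 kJ/kg
vapour 98.4→213 °C: 190.24 kJ/kg
Δh = 234.48 + 317 + 190.24 = 741.72 kJ/kg
Q = ṁ·Δh = 2235 kg/h × 741.72 kJ/kg = 1.6577e+06 kJ/h
|Q| = 460.48 kW = 27629 kJ/min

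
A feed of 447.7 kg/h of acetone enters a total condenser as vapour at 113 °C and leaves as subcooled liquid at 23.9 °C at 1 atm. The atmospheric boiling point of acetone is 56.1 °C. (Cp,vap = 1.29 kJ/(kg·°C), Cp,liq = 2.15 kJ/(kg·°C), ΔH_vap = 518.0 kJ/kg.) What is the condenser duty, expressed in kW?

Q_c = 82.2 kW

vapour 113→56.1 °C: -73.401 kJ/kg
condensation at 56.1 °C: -518 kJ/kg
liquid 56.1→23.9 °C: -69.23 kJ/kg
Δh = -73.401 + -518 + -69.23 = -660.63 kJ/kg
Q = ṁ·Δh = 447.7 kg/h × -660.63 kJ/kg = -295760 kJ/h
|Q| = 82.157 kW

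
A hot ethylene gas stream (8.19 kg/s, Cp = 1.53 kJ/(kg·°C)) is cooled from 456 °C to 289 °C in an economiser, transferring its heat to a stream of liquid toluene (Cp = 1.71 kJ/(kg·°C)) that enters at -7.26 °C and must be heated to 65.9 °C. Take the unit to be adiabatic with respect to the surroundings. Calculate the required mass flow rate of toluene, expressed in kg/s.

Heat released by hot stream: Q = 8.19 × 1.53 × (456 − 289) = 2092.6 kJ/s
Energy balance on cold side (adiabatic exchanger): Q = ṁ_c·Cp_c·(T_c,out − T_c,in)
ṁ_c = 2092.6 / [1.71 × (65.9 − -7.26)] = 16.727 kg/s

ṁ_c = 16.7 kg/s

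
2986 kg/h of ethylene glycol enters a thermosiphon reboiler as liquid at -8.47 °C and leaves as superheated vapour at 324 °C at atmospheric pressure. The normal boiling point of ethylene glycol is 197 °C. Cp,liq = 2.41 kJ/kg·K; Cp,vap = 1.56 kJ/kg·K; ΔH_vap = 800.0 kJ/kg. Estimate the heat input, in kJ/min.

liquid -8.47→197 °C: 495.18 kJ/kg
vaporisation at 197 °C: 800 kJ/kg
vapour 197→324 °C: 198.12 kJ/kg
Δh = 495.18 + 800 + 198.12 = 1493.3 kJ/kg
Q = ṁ·Δh = 2986 kg/h × 1493.3 kJ/kg = 4.459e+06 kJ/h
|Q| = 1238.6 kW = 74317 kJ/min

Q = 74300 kJ/min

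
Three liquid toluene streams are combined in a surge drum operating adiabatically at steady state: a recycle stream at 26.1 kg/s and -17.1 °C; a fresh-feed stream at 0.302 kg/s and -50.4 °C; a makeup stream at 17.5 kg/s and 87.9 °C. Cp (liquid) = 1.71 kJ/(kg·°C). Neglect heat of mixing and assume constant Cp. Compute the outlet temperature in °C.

T_out = 24.5 °C

No heat crosses the boundary, so H_out = H_in.
Σ ṁᵢCp,ᵢTᵢ = 26.1×1.71×-17.1 + 0.302×1.71×-50.4 + 17.5×1.71×87.9 = 1841.2
Σ ṁᵢCp,ᵢ = 26.1×1.71 + 0.302×1.71 + 17.5×1.71 = 75.072
T_out = 1841.2 / 75.072 = 24.526 °C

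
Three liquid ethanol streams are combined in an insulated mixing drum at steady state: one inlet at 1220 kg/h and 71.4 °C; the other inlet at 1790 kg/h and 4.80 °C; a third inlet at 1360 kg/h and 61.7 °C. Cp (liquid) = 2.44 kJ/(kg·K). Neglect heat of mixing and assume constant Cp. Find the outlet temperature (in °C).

Energy balance with Q = 0: Σ ṁᵢCp,ᵢ(T_out − Tᵢ) = 0
T_out = Σ ṁᵢCp,ᵢTᵢ / Σ ṁᵢCp,ᵢ
      = 438250 / 10663 = 41.101 °C

T_out = 41.1 °C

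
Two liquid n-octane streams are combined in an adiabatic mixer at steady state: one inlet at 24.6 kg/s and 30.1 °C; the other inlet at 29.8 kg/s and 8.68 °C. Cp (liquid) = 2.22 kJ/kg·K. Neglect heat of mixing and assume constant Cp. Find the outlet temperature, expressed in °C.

Energy balance with Q = 0: Σ ṁᵢCp,ᵢ(T_out − Tᵢ) = 0
Σ ṁᵢCp,ᵢTᵢ = 24.6×2.22×30.1 + 29.8×2.22×8.68 = 2218.1
Σ ṁᵢCp,ᵢ = 24.6×2.22 + 29.8×2.22 = 120.77
T_out = 2218.1 / 120.77 = 18.366 °C

T_out = 18.4 °C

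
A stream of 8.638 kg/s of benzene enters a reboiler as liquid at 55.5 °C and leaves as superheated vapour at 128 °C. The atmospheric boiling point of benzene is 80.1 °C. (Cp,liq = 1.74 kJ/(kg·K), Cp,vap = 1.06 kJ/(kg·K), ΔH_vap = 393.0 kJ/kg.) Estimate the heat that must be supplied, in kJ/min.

liquid 55.5→80.1 °C: 42.804 kJ/kg
vaporisation at 80.1 °C: 393 kJ/kg
vapour 80.1→128 °C: 50.774 kJ/kg
Δh = 42.804 + 393 + 50.774 = 486.58 kJ/kg
Q = ṁ·Δh = 8.638 kg/s × 486.58 kJ/kg = 4203.1 kJ/s
|Q| = 4203.1 kW = 252180 kJ/min

Q = 252000 kJ/min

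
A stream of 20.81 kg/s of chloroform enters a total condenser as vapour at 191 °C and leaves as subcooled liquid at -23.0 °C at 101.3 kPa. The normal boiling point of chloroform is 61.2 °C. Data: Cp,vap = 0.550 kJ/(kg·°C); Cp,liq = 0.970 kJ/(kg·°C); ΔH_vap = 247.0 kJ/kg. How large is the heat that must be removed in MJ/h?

vapour 191→61.2 °C: -71.39 kJ/kg
condensation at 61.2 °C: -247 kJ/kg
liquid 61.2→-23.0 °C: -81.674 kJ/kg
Δh = -71.39 + -247 + -81.674 = -400.06 kJ/kg
Q = ṁ·Δh = 20.81 kg/s × -400.06 kJ/kg = -8325.3 kJ/s
|Q| = 8325.3 kW = 29971 MJ/h

Q_c = 30000 MJ/h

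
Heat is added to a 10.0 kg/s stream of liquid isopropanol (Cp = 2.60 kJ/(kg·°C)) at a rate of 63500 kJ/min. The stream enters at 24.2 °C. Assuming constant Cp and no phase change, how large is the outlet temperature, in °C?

T_out = 64.9 °C

Q = 63500 kJ/min = 1058.3 kJ/s
ΔT = Q/(ṁ·Cp) = 1058.3/(10.0×2.60) = 40.705 K
T_out = 24.2 + 40.705 = 64.905 °C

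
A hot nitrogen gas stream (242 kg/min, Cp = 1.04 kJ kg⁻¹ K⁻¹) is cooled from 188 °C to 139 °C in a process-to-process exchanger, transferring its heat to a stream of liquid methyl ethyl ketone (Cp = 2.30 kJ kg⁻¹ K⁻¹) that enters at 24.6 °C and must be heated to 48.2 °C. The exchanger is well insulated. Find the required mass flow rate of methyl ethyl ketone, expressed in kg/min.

ṁ_c = 227 kg/min

Heat released by hot stream: Q = 242 × 1.04 × (188 − 139) = 12332 kJ/min
Energy balance on cold side (adiabatic exchanger): Q = ṁ_c·Cp_c·(T_c,out − T_c,in)
ṁ_c = 12332 / [2.30 × (48.2 − 24.6)] = 227.2 kg/min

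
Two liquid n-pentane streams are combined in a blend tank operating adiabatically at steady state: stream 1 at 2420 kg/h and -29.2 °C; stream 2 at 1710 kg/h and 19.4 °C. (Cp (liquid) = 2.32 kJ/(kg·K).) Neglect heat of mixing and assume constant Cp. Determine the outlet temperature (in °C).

Energy balance with Q = 0: Σ ṁᵢCp,ᵢ(T_out − Tᵢ) = 0
T_out = Σ ṁᵢCp,ᵢTᵢ / Σ ṁᵢCp,ᵢ
      = -86977 / 9581.6 = -9.0775 °C

T_out = -9.08 °C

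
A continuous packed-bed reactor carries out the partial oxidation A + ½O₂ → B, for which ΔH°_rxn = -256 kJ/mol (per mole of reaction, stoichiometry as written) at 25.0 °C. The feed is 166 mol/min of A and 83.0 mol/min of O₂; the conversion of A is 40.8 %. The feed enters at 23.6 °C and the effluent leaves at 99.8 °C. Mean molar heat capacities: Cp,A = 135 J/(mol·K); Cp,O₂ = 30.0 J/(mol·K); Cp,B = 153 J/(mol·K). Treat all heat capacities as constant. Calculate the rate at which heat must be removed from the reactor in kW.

Extent of reaction ξ = 0.408 × 166 = 67.728 mol/min
Reaction term: ξ·ΔH°_rxn = 67.728 × -256 = -17338 kJ/min
Sensible, feed 23.6→25 °C: 34.86 kJ/min
Outlet flows (mol/min): A 98.272, O₂ 49.136, B 67.728
Sensible, products 25→99.8 °C: 1877.7 kJ/min
Q = ΔH = -15426 kJ/min = -257.1 kW
Heat removed = 257.1 kW

Q_out = 257 kW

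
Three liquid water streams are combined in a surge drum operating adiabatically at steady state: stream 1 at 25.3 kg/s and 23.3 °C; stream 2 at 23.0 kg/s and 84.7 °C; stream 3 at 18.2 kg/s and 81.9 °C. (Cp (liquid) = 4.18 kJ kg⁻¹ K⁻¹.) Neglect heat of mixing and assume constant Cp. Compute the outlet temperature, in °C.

T_out = 60.6 °C

Adiabatic, steady state ⇒ Σ ṁᵢCp,ᵢ(T_out − Tᵢ) = 0
T_out = Σ ṁᵢCp,ᵢTᵢ / Σ ṁᵢCp,ᵢ
      = 16838 / 277.97 = 60.574 °C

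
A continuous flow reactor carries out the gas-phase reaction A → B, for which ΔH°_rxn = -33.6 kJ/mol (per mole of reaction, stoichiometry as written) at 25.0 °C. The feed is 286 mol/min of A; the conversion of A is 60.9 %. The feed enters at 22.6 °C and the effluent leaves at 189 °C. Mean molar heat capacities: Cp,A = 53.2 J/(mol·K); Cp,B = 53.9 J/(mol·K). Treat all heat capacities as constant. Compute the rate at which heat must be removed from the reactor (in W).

Extent of reaction ξ = 0.609 × 286 = 174.17 mol/min
Reaction term: ξ·ΔH°_rxn = 174.17 × -33.6 = -5852.2 kJ/min
Sensible, feed 22.6→25 °C: 36.516 kJ/min
Outlet flows (mol/min): A 111.83, B 174.17
Sensible, products 25→189 °C: 2515.3 kJ/min
Q = ΔH = -3300.4 kJ/min = -55.007 kW
Heat removed = 55007 W

Q_out = 55000 W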